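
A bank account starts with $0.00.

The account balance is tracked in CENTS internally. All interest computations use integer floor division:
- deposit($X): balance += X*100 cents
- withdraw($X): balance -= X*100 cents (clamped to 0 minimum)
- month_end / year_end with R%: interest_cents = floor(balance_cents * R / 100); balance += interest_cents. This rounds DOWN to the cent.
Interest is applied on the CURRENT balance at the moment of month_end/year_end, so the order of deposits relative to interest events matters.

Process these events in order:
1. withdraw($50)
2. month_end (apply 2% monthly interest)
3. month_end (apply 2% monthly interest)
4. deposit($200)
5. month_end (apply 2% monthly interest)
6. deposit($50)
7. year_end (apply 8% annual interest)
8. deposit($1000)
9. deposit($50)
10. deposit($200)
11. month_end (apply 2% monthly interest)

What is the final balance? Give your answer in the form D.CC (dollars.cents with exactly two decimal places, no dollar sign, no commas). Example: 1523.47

Answer: 1554.80

Derivation:
After 1 (withdraw($50)): balance=$0.00 total_interest=$0.00
After 2 (month_end (apply 2% monthly interest)): balance=$0.00 total_interest=$0.00
After 3 (month_end (apply 2% monthly interest)): balance=$0.00 total_interest=$0.00
After 4 (deposit($200)): balance=$200.00 total_interest=$0.00
After 5 (month_end (apply 2% monthly interest)): balance=$204.00 total_interest=$4.00
After 6 (deposit($50)): balance=$254.00 total_interest=$4.00
After 7 (year_end (apply 8% annual interest)): balance=$274.32 total_interest=$24.32
After 8 (deposit($1000)): balance=$1274.32 total_interest=$24.32
After 9 (deposit($50)): balance=$1324.32 total_interest=$24.32
After 10 (deposit($200)): balance=$1524.32 total_interest=$24.32
After 11 (month_end (apply 2% monthly interest)): balance=$1554.80 total_interest=$54.80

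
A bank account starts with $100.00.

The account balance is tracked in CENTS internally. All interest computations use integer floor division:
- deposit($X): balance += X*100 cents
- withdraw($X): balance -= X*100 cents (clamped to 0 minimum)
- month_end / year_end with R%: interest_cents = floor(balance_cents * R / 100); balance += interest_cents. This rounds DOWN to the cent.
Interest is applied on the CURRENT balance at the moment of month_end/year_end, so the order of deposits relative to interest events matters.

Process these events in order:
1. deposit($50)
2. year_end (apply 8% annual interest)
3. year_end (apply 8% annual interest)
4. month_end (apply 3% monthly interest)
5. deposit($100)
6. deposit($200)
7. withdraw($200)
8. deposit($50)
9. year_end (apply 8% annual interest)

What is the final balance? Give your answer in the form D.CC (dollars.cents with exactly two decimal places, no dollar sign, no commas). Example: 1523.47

After 1 (deposit($50)): balance=$150.00 total_interest=$0.00
After 2 (year_end (apply 8% annual interest)): balance=$162.00 total_interest=$12.00
After 3 (year_end (apply 8% annual interest)): balance=$174.96 total_interest=$24.96
After 4 (month_end (apply 3% monthly interest)): balance=$180.20 total_interest=$30.20
After 5 (deposit($100)): balance=$280.20 total_interest=$30.20
After 6 (deposit($200)): balance=$480.20 total_interest=$30.20
After 7 (withdraw($200)): balance=$280.20 total_interest=$30.20
After 8 (deposit($50)): balance=$330.20 total_interest=$30.20
After 9 (year_end (apply 8% annual interest)): balance=$356.61 total_interest=$56.61

Answer: 356.61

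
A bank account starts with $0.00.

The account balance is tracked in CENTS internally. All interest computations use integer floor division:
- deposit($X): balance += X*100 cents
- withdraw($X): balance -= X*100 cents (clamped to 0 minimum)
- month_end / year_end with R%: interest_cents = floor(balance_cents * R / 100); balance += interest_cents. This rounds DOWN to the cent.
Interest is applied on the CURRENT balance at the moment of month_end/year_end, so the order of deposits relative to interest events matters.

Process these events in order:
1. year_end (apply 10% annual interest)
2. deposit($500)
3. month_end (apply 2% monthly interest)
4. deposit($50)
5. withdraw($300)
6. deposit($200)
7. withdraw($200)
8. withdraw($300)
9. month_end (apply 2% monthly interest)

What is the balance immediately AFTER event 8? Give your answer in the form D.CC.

After 1 (year_end (apply 10% annual interest)): balance=$0.00 total_interest=$0.00
After 2 (deposit($500)): balance=$500.00 total_interest=$0.00
After 3 (month_end (apply 2% monthly interest)): balance=$510.00 total_interest=$10.00
After 4 (deposit($50)): balance=$560.00 total_interest=$10.00
After 5 (withdraw($300)): balance=$260.00 total_interest=$10.00
After 6 (deposit($200)): balance=$460.00 total_interest=$10.00
After 7 (withdraw($200)): balance=$260.00 total_interest=$10.00
After 8 (withdraw($300)): balance=$0.00 total_interest=$10.00

Answer: 0.00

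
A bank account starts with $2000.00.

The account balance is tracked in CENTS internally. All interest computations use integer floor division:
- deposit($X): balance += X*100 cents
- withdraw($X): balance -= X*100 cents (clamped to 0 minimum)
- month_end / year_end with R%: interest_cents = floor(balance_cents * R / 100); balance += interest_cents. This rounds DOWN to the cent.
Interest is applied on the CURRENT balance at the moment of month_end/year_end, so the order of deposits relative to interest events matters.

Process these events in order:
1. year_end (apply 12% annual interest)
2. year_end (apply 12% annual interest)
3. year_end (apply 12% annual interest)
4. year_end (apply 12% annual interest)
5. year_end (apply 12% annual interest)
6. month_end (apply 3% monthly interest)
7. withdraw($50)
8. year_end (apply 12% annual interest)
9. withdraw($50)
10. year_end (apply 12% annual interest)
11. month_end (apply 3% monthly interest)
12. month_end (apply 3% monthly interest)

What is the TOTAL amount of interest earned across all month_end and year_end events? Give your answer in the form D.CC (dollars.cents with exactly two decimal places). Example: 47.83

Answer: 2805.34

Derivation:
After 1 (year_end (apply 12% annual interest)): balance=$2240.00 total_interest=$240.00
After 2 (year_end (apply 12% annual interest)): balance=$2508.80 total_interest=$508.80
After 3 (year_end (apply 12% annual interest)): balance=$2809.85 total_interest=$809.85
After 4 (year_end (apply 12% annual interest)): balance=$3147.03 total_interest=$1147.03
After 5 (year_end (apply 12% annual interest)): balance=$3524.67 total_interest=$1524.67
After 6 (month_end (apply 3% monthly interest)): balance=$3630.41 total_interest=$1630.41
After 7 (withdraw($50)): balance=$3580.41 total_interest=$1630.41
After 8 (year_end (apply 12% annual interest)): balance=$4010.05 total_interest=$2060.05
After 9 (withdraw($50)): balance=$3960.05 total_interest=$2060.05
After 10 (year_end (apply 12% annual interest)): balance=$4435.25 total_interest=$2535.25
After 11 (month_end (apply 3% monthly interest)): balance=$4568.30 total_interest=$2668.30
After 12 (month_end (apply 3% monthly interest)): balance=$4705.34 total_interest=$2805.34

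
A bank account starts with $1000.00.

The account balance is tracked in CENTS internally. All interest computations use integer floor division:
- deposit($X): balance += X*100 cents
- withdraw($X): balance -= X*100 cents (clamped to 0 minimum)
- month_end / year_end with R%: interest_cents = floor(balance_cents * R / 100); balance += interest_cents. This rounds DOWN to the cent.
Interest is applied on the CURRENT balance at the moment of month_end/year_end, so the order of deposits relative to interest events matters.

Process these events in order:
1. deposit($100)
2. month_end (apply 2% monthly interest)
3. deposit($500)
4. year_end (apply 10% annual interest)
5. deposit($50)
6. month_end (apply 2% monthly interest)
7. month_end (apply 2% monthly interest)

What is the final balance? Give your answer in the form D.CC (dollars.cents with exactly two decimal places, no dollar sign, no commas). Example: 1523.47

Answer: 1908.29

Derivation:
After 1 (deposit($100)): balance=$1100.00 total_interest=$0.00
After 2 (month_end (apply 2% monthly interest)): balance=$1122.00 total_interest=$22.00
After 3 (deposit($500)): balance=$1622.00 total_interest=$22.00
After 4 (year_end (apply 10% annual interest)): balance=$1784.20 total_interest=$184.20
After 5 (deposit($50)): balance=$1834.20 total_interest=$184.20
After 6 (month_end (apply 2% monthly interest)): balance=$1870.88 total_interest=$220.88
After 7 (month_end (apply 2% monthly interest)): balance=$1908.29 total_interest=$258.29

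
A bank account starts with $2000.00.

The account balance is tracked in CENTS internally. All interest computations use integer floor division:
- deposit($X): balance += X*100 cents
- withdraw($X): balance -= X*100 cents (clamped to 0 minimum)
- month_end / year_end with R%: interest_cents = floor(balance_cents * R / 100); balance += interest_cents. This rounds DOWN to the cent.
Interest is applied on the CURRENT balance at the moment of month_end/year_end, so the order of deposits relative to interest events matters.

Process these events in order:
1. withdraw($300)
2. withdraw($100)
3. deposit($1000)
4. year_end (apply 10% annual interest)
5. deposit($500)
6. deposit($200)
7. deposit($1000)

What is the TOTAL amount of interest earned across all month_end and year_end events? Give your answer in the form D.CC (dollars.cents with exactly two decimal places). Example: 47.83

Answer: 260.00

Derivation:
After 1 (withdraw($300)): balance=$1700.00 total_interest=$0.00
After 2 (withdraw($100)): balance=$1600.00 total_interest=$0.00
After 3 (deposit($1000)): balance=$2600.00 total_interest=$0.00
After 4 (year_end (apply 10% annual interest)): balance=$2860.00 total_interest=$260.00
After 5 (deposit($500)): balance=$3360.00 total_interest=$260.00
After 6 (deposit($200)): balance=$3560.00 total_interest=$260.00
After 7 (deposit($1000)): balance=$4560.00 total_interest=$260.00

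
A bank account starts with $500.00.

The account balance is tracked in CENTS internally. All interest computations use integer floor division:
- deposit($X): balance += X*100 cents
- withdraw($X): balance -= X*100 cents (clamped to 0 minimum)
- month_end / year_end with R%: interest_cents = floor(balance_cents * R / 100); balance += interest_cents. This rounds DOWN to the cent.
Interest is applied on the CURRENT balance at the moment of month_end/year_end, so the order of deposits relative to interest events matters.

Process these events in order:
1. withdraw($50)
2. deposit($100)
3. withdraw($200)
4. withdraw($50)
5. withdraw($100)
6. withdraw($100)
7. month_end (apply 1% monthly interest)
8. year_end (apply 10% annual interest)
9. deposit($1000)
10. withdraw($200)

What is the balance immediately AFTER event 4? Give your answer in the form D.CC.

Answer: 300.00

Derivation:
After 1 (withdraw($50)): balance=$450.00 total_interest=$0.00
After 2 (deposit($100)): balance=$550.00 total_interest=$0.00
After 3 (withdraw($200)): balance=$350.00 total_interest=$0.00
After 4 (withdraw($50)): balance=$300.00 total_interest=$0.00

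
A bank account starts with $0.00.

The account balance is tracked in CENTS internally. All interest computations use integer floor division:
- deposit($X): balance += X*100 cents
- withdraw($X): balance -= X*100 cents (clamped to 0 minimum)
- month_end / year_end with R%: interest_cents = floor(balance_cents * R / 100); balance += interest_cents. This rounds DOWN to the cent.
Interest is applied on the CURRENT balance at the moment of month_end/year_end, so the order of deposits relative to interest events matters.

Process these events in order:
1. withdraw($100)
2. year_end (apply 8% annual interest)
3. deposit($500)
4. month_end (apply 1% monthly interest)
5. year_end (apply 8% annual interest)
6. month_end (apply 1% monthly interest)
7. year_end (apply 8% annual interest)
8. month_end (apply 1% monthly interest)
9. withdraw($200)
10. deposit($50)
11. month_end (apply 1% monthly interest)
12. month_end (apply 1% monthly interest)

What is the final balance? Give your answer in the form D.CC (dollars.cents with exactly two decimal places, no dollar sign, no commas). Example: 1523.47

Answer: 459.90

Derivation:
After 1 (withdraw($100)): balance=$0.00 total_interest=$0.00
After 2 (year_end (apply 8% annual interest)): balance=$0.00 total_interest=$0.00
After 3 (deposit($500)): balance=$500.00 total_interest=$0.00
After 4 (month_end (apply 1% monthly interest)): balance=$505.00 total_interest=$5.00
After 5 (year_end (apply 8% annual interest)): balance=$545.40 total_interest=$45.40
After 6 (month_end (apply 1% monthly interest)): balance=$550.85 total_interest=$50.85
After 7 (year_end (apply 8% annual interest)): balance=$594.91 total_interest=$94.91
After 8 (month_end (apply 1% monthly interest)): balance=$600.85 total_interest=$100.85
After 9 (withdraw($200)): balance=$400.85 total_interest=$100.85
After 10 (deposit($50)): balance=$450.85 total_interest=$100.85
After 11 (month_end (apply 1% monthly interest)): balance=$455.35 total_interest=$105.35
After 12 (month_end (apply 1% monthly interest)): balance=$459.90 total_interest=$109.90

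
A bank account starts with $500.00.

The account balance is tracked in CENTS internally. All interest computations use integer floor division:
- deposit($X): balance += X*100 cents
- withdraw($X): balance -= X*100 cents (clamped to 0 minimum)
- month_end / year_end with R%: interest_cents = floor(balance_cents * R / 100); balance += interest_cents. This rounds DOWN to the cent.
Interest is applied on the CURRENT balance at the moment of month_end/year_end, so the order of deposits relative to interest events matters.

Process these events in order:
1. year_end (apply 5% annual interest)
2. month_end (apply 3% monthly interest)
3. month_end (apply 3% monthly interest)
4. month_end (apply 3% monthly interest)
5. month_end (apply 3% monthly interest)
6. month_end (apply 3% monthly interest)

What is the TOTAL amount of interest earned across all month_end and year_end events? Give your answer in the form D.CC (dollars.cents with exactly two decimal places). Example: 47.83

After 1 (year_end (apply 5% annual interest)): balance=$525.00 total_interest=$25.00
After 2 (month_end (apply 3% monthly interest)): balance=$540.75 total_interest=$40.75
After 3 (month_end (apply 3% monthly interest)): balance=$556.97 total_interest=$56.97
After 4 (month_end (apply 3% monthly interest)): balance=$573.67 total_interest=$73.67
After 5 (month_end (apply 3% monthly interest)): balance=$590.88 total_interest=$90.88
After 6 (month_end (apply 3% monthly interest)): balance=$608.60 total_interest=$108.60

Answer: 108.60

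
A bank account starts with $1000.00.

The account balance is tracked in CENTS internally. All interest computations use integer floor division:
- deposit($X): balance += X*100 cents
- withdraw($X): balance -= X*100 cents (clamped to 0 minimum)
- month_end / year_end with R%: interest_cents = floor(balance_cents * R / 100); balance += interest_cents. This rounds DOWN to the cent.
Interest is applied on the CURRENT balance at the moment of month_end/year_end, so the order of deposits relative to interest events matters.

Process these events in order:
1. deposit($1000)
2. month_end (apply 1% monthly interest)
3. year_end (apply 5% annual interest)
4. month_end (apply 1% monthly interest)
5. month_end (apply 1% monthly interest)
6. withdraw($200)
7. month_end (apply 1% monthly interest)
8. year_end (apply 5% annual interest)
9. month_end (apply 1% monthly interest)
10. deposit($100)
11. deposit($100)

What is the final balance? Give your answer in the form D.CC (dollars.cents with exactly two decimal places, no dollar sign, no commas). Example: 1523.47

After 1 (deposit($1000)): balance=$2000.00 total_interest=$0.00
After 2 (month_end (apply 1% monthly interest)): balance=$2020.00 total_interest=$20.00
After 3 (year_end (apply 5% annual interest)): balance=$2121.00 total_interest=$121.00
After 4 (month_end (apply 1% monthly interest)): balance=$2142.21 total_interest=$142.21
After 5 (month_end (apply 1% monthly interest)): balance=$2163.63 total_interest=$163.63
After 6 (withdraw($200)): balance=$1963.63 total_interest=$163.63
After 7 (month_end (apply 1% monthly interest)): balance=$1983.26 total_interest=$183.26
After 8 (year_end (apply 5% annual interest)): balance=$2082.42 total_interest=$282.42
After 9 (month_end (apply 1% monthly interest)): balance=$2103.24 total_interest=$303.24
After 10 (deposit($100)): balance=$2203.24 total_interest=$303.24
After 11 (deposit($100)): balance=$2303.24 total_interest=$303.24

Answer: 2303.24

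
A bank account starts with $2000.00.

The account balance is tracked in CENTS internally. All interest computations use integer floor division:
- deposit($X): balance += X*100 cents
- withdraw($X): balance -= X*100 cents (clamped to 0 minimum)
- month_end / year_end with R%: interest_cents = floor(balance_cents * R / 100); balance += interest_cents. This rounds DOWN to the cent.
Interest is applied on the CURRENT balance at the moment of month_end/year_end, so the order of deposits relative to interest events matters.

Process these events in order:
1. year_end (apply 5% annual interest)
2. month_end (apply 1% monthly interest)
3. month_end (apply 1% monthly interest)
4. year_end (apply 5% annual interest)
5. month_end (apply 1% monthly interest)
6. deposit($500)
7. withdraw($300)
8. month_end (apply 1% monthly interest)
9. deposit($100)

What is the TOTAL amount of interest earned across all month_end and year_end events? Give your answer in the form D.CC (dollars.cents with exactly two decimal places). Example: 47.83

After 1 (year_end (apply 5% annual interest)): balance=$2100.00 total_interest=$100.00
After 2 (month_end (apply 1% monthly interest)): balance=$2121.00 total_interest=$121.00
After 3 (month_end (apply 1% monthly interest)): balance=$2142.21 total_interest=$142.21
After 4 (year_end (apply 5% annual interest)): balance=$2249.32 total_interest=$249.32
After 5 (month_end (apply 1% monthly interest)): balance=$2271.81 total_interest=$271.81
After 6 (deposit($500)): balance=$2771.81 total_interest=$271.81
After 7 (withdraw($300)): balance=$2471.81 total_interest=$271.81
After 8 (month_end (apply 1% monthly interest)): balance=$2496.52 total_interest=$296.52
After 9 (deposit($100)): balance=$2596.52 total_interest=$296.52

Answer: 296.52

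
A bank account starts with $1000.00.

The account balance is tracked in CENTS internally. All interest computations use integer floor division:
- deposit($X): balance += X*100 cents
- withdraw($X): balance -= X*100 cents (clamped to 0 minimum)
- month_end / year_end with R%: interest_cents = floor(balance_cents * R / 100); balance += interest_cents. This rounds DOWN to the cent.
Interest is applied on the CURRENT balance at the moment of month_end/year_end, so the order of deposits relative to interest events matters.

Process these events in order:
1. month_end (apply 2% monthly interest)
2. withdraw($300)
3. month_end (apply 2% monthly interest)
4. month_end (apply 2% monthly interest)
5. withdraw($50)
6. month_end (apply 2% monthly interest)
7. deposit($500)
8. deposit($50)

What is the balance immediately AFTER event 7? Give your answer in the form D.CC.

After 1 (month_end (apply 2% monthly interest)): balance=$1020.00 total_interest=$20.00
After 2 (withdraw($300)): balance=$720.00 total_interest=$20.00
After 3 (month_end (apply 2% monthly interest)): balance=$734.40 total_interest=$34.40
After 4 (month_end (apply 2% monthly interest)): balance=$749.08 total_interest=$49.08
After 5 (withdraw($50)): balance=$699.08 total_interest=$49.08
After 6 (month_end (apply 2% monthly interest)): balance=$713.06 total_interest=$63.06
After 7 (deposit($500)): balance=$1213.06 total_interest=$63.06

Answer: 1213.06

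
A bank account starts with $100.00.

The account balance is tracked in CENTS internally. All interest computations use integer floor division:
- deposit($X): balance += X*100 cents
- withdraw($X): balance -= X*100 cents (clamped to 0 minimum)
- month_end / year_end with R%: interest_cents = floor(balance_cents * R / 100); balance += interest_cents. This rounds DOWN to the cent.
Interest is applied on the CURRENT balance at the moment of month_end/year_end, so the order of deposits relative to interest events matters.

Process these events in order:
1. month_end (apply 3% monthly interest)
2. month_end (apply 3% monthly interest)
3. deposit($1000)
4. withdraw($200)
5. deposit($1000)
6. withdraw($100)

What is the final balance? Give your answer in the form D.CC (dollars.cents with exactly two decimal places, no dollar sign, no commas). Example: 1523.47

Answer: 1806.09

Derivation:
After 1 (month_end (apply 3% monthly interest)): balance=$103.00 total_interest=$3.00
After 2 (month_end (apply 3% monthly interest)): balance=$106.09 total_interest=$6.09
After 3 (deposit($1000)): balance=$1106.09 total_interest=$6.09
After 4 (withdraw($200)): balance=$906.09 total_interest=$6.09
After 5 (deposit($1000)): balance=$1906.09 total_interest=$6.09
After 6 (withdraw($100)): balance=$1806.09 total_interest=$6.09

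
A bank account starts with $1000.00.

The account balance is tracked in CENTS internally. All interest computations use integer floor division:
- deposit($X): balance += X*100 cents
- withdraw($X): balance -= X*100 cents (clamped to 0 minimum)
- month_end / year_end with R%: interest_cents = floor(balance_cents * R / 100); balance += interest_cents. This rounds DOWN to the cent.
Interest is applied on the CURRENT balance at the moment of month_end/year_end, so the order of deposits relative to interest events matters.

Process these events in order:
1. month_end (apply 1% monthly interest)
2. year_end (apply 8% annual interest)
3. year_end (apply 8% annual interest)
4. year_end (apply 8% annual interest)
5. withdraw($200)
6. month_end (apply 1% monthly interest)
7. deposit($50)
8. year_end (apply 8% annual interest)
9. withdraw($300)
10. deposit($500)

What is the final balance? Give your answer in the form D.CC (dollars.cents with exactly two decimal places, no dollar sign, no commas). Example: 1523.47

After 1 (month_end (apply 1% monthly interest)): balance=$1010.00 total_interest=$10.00
After 2 (year_end (apply 8% annual interest)): balance=$1090.80 total_interest=$90.80
After 3 (year_end (apply 8% annual interest)): balance=$1178.06 total_interest=$178.06
After 4 (year_end (apply 8% annual interest)): balance=$1272.30 total_interest=$272.30
After 5 (withdraw($200)): balance=$1072.30 total_interest=$272.30
After 6 (month_end (apply 1% monthly interest)): balance=$1083.02 total_interest=$283.02
After 7 (deposit($50)): balance=$1133.02 total_interest=$283.02
After 8 (year_end (apply 8% annual interest)): balance=$1223.66 total_interest=$373.66
After 9 (withdraw($300)): balance=$923.66 total_interest=$373.66
After 10 (deposit($500)): balance=$1423.66 total_interest=$373.66

Answer: 1423.66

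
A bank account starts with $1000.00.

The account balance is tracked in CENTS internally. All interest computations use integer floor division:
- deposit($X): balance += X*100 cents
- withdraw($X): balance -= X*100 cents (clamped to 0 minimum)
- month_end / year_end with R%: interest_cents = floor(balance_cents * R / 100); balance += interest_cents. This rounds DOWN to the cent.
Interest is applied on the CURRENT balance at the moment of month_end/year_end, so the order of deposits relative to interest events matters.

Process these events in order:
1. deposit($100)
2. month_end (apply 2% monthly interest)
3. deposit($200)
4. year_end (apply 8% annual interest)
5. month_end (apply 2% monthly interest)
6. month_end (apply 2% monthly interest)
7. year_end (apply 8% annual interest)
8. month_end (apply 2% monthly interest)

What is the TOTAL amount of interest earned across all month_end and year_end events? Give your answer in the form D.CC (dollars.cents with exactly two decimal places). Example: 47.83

After 1 (deposit($100)): balance=$1100.00 total_interest=$0.00
After 2 (month_end (apply 2% monthly interest)): balance=$1122.00 total_interest=$22.00
After 3 (deposit($200)): balance=$1322.00 total_interest=$22.00
After 4 (year_end (apply 8% annual interest)): balance=$1427.76 total_interest=$127.76
After 5 (month_end (apply 2% monthly interest)): balance=$1456.31 total_interest=$156.31
After 6 (month_end (apply 2% monthly interest)): balance=$1485.43 total_interest=$185.43
After 7 (year_end (apply 8% annual interest)): balance=$1604.26 total_interest=$304.26
After 8 (month_end (apply 2% monthly interest)): balance=$1636.34 total_interest=$336.34

Answer: 336.34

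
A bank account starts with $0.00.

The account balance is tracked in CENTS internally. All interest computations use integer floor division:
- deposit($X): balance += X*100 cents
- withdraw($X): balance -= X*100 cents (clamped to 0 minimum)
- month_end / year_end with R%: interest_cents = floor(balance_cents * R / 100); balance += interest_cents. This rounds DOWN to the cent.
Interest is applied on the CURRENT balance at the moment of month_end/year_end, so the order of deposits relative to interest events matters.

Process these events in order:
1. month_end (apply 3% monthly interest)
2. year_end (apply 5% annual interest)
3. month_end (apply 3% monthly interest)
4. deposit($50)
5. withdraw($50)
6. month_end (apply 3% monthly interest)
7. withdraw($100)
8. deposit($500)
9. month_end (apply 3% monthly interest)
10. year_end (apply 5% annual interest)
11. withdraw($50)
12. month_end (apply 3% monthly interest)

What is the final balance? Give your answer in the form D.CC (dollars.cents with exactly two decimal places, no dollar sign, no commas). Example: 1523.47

Answer: 505.47

Derivation:
After 1 (month_end (apply 3% monthly interest)): balance=$0.00 total_interest=$0.00
After 2 (year_end (apply 5% annual interest)): balance=$0.00 total_interest=$0.00
After 3 (month_end (apply 3% monthly interest)): balance=$0.00 total_interest=$0.00
After 4 (deposit($50)): balance=$50.00 total_interest=$0.00
After 5 (withdraw($50)): balance=$0.00 total_interest=$0.00
After 6 (month_end (apply 3% monthly interest)): balance=$0.00 total_interest=$0.00
After 7 (withdraw($100)): balance=$0.00 total_interest=$0.00
After 8 (deposit($500)): balance=$500.00 total_interest=$0.00
After 9 (month_end (apply 3% monthly interest)): balance=$515.00 total_interest=$15.00
After 10 (year_end (apply 5% annual interest)): balance=$540.75 total_interest=$40.75
After 11 (withdraw($50)): balance=$490.75 total_interest=$40.75
After 12 (month_end (apply 3% monthly interest)): balance=$505.47 total_interest=$55.47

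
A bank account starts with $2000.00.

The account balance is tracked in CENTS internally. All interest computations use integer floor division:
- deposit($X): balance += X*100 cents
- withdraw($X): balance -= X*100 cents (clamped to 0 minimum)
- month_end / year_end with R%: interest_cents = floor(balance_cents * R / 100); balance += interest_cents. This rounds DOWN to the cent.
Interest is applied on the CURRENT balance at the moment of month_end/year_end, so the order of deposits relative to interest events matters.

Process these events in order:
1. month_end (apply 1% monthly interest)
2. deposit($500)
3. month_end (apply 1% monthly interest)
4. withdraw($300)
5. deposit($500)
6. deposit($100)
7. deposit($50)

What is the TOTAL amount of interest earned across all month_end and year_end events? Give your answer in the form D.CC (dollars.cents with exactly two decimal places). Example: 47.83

Answer: 45.20

Derivation:
After 1 (month_end (apply 1% monthly interest)): balance=$2020.00 total_interest=$20.00
After 2 (deposit($500)): balance=$2520.00 total_interest=$20.00
After 3 (month_end (apply 1% monthly interest)): balance=$2545.20 total_interest=$45.20
After 4 (withdraw($300)): balance=$2245.20 total_interest=$45.20
After 5 (deposit($500)): balance=$2745.20 total_interest=$45.20
After 6 (deposit($100)): balance=$2845.20 total_interest=$45.20
After 7 (deposit($50)): balance=$2895.20 total_interest=$45.20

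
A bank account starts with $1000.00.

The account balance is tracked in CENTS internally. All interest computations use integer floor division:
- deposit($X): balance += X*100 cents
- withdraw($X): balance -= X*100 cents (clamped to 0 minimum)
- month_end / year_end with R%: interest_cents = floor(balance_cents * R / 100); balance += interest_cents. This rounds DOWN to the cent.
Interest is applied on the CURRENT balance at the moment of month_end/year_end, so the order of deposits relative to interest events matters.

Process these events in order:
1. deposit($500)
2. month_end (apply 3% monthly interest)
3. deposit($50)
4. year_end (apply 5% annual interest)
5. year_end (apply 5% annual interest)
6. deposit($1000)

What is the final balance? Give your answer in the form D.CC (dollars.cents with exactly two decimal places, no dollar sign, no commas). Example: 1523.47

Answer: 2758.48

Derivation:
After 1 (deposit($500)): balance=$1500.00 total_interest=$0.00
After 2 (month_end (apply 3% monthly interest)): balance=$1545.00 total_interest=$45.00
After 3 (deposit($50)): balance=$1595.00 total_interest=$45.00
After 4 (year_end (apply 5% annual interest)): balance=$1674.75 total_interest=$124.75
After 5 (year_end (apply 5% annual interest)): balance=$1758.48 total_interest=$208.48
After 6 (deposit($1000)): balance=$2758.48 total_interest=$208.48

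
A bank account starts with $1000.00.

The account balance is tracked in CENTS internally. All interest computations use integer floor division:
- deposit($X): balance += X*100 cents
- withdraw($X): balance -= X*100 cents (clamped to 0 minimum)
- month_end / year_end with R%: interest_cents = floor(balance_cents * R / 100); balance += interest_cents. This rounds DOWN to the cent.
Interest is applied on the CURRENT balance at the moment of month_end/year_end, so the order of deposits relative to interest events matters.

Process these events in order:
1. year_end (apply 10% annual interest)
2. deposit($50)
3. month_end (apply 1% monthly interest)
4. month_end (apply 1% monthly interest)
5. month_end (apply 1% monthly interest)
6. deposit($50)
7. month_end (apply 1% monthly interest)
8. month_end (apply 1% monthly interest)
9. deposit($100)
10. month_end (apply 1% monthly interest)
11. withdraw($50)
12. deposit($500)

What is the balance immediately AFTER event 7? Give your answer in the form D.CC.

After 1 (year_end (apply 10% annual interest)): balance=$1100.00 total_interest=$100.00
After 2 (deposit($50)): balance=$1150.00 total_interest=$100.00
After 3 (month_end (apply 1% monthly interest)): balance=$1161.50 total_interest=$111.50
After 4 (month_end (apply 1% monthly interest)): balance=$1173.11 total_interest=$123.11
After 5 (month_end (apply 1% monthly interest)): balance=$1184.84 total_interest=$134.84
After 6 (deposit($50)): balance=$1234.84 total_interest=$134.84
After 7 (month_end (apply 1% monthly interest)): balance=$1247.18 total_interest=$147.18

Answer: 1247.18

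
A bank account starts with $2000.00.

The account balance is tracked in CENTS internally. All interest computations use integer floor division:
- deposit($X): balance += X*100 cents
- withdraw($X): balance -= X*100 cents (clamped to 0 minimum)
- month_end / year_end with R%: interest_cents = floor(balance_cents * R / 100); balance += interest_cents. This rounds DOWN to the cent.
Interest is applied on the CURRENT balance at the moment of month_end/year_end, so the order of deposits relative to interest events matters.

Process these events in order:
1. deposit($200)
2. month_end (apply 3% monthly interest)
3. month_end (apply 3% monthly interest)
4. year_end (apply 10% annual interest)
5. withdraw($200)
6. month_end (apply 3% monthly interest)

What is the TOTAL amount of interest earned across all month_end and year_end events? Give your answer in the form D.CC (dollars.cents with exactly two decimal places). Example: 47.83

Answer: 438.39

Derivation:
After 1 (deposit($200)): balance=$2200.00 total_interest=$0.00
After 2 (month_end (apply 3% monthly interest)): balance=$2266.00 total_interest=$66.00
After 3 (month_end (apply 3% monthly interest)): balance=$2333.98 total_interest=$133.98
After 4 (year_end (apply 10% annual interest)): balance=$2567.37 total_interest=$367.37
After 5 (withdraw($200)): balance=$2367.37 total_interest=$367.37
After 6 (month_end (apply 3% monthly interest)): balance=$2438.39 total_interest=$438.39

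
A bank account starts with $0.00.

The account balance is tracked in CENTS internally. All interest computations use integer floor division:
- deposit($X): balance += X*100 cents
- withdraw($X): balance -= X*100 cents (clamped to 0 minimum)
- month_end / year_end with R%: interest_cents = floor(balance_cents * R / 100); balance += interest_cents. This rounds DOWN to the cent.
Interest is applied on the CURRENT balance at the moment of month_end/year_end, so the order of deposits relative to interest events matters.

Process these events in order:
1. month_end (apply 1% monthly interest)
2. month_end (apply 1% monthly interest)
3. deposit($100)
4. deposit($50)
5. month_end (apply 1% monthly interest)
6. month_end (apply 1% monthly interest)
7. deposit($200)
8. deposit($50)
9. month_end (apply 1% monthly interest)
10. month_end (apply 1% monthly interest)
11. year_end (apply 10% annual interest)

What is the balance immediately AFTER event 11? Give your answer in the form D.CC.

After 1 (month_end (apply 1% monthly interest)): balance=$0.00 total_interest=$0.00
After 2 (month_end (apply 1% monthly interest)): balance=$0.00 total_interest=$0.00
After 3 (deposit($100)): balance=$100.00 total_interest=$0.00
After 4 (deposit($50)): balance=$150.00 total_interest=$0.00
After 5 (month_end (apply 1% monthly interest)): balance=$151.50 total_interest=$1.50
After 6 (month_end (apply 1% monthly interest)): balance=$153.01 total_interest=$3.01
After 7 (deposit($200)): balance=$353.01 total_interest=$3.01
After 8 (deposit($50)): balance=$403.01 total_interest=$3.01
After 9 (month_end (apply 1% monthly interest)): balance=$407.04 total_interest=$7.04
After 10 (month_end (apply 1% monthly interest)): balance=$411.11 total_interest=$11.11
After 11 (year_end (apply 10% annual interest)): balance=$452.22 total_interest=$52.22

Answer: 452.22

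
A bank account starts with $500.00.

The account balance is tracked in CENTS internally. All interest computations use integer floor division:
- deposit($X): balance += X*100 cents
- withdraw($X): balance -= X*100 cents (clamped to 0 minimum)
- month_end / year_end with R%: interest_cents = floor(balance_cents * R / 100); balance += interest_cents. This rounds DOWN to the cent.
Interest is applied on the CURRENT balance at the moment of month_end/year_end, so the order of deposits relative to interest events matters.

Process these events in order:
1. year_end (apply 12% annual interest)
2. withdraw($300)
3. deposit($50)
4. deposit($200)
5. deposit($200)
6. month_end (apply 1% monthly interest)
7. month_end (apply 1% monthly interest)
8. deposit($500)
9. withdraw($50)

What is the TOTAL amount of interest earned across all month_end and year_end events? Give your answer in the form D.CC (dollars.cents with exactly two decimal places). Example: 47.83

After 1 (year_end (apply 12% annual interest)): balance=$560.00 total_interest=$60.00
After 2 (withdraw($300)): balance=$260.00 total_interest=$60.00
After 3 (deposit($50)): balance=$310.00 total_interest=$60.00
After 4 (deposit($200)): balance=$510.00 total_interest=$60.00
After 5 (deposit($200)): balance=$710.00 total_interest=$60.00
After 6 (month_end (apply 1% monthly interest)): balance=$717.10 total_interest=$67.10
After 7 (month_end (apply 1% monthly interest)): balance=$724.27 total_interest=$74.27
After 8 (deposit($500)): balance=$1224.27 total_interest=$74.27
After 9 (withdraw($50)): balance=$1174.27 total_interest=$74.27

Answer: 74.27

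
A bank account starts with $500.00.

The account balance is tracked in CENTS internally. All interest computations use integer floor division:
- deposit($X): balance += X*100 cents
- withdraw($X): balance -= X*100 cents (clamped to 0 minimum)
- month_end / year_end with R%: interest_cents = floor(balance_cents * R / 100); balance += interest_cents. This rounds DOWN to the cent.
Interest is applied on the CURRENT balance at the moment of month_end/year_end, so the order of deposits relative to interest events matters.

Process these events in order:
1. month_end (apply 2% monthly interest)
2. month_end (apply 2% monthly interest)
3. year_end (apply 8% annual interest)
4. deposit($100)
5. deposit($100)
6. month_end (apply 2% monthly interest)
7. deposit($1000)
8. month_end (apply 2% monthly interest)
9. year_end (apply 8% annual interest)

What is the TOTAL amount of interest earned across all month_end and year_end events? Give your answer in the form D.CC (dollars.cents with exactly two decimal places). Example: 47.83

Answer: 257.58

Derivation:
After 1 (month_end (apply 2% monthly interest)): balance=$510.00 total_interest=$10.00
After 2 (month_end (apply 2% monthly interest)): balance=$520.20 total_interest=$20.20
After 3 (year_end (apply 8% annual interest)): balance=$561.81 total_interest=$61.81
After 4 (deposit($100)): balance=$661.81 total_interest=$61.81
After 5 (deposit($100)): balance=$761.81 total_interest=$61.81
After 6 (month_end (apply 2% monthly interest)): balance=$777.04 total_interest=$77.04
After 7 (deposit($1000)): balance=$1777.04 total_interest=$77.04
After 8 (month_end (apply 2% monthly interest)): balance=$1812.58 total_interest=$112.58
After 9 (year_end (apply 8% annual interest)): balance=$1957.58 total_interest=$257.58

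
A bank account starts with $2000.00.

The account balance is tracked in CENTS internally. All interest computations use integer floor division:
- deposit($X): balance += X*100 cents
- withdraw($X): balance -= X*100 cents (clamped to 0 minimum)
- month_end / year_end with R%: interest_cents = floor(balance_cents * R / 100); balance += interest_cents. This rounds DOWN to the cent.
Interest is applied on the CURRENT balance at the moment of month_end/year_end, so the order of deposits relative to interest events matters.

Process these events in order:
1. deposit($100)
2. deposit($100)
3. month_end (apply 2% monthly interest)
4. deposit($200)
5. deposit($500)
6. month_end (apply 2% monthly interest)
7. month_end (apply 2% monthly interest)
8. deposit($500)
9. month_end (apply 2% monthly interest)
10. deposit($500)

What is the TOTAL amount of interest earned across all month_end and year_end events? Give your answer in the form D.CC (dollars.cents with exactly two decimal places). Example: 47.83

Answer: 234.18

Derivation:
After 1 (deposit($100)): balance=$2100.00 total_interest=$0.00
After 2 (deposit($100)): balance=$2200.00 total_interest=$0.00
After 3 (month_end (apply 2% monthly interest)): balance=$2244.00 total_interest=$44.00
After 4 (deposit($200)): balance=$2444.00 total_interest=$44.00
After 5 (deposit($500)): balance=$2944.00 total_interest=$44.00
After 6 (month_end (apply 2% monthly interest)): balance=$3002.88 total_interest=$102.88
After 7 (month_end (apply 2% monthly interest)): balance=$3062.93 total_interest=$162.93
After 8 (deposit($500)): balance=$3562.93 total_interest=$162.93
After 9 (month_end (apply 2% monthly interest)): balance=$3634.18 total_interest=$234.18
After 10 (deposit($500)): balance=$4134.18 total_interest=$234.18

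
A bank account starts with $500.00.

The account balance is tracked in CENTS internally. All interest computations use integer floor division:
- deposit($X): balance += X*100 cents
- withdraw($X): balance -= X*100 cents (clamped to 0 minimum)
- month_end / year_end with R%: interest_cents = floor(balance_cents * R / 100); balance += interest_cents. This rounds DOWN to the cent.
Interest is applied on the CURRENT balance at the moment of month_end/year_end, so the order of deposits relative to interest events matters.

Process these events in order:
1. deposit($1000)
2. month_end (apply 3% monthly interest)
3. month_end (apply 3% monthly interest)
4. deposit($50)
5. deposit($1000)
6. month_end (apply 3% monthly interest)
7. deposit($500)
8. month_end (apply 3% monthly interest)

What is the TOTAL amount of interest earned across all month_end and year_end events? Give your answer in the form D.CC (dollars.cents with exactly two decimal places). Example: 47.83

Answer: 267.20

Derivation:
After 1 (deposit($1000)): balance=$1500.00 total_interest=$0.00
After 2 (month_end (apply 3% monthly interest)): balance=$1545.00 total_interest=$45.00
After 3 (month_end (apply 3% monthly interest)): balance=$1591.35 total_interest=$91.35
After 4 (deposit($50)): balance=$1641.35 total_interest=$91.35
After 5 (deposit($1000)): balance=$2641.35 total_interest=$91.35
After 6 (month_end (apply 3% monthly interest)): balance=$2720.59 total_interest=$170.59
After 7 (deposit($500)): balance=$3220.59 total_interest=$170.59
After 8 (month_end (apply 3% monthly interest)): balance=$3317.20 total_interest=$267.20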